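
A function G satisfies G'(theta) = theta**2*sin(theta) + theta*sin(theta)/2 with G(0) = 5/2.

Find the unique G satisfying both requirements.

G(theta) = (-2*theta**2*cos(theta) + 4*theta*sin(theta) - theta*cos(theta) + sin(theta) + 4*cos(theta) + 1)/2

Integrate term by term and add the pieces.
A general antiderivative is -theta**2*cos(theta) + 2*theta*sin(theta) - theta*cos(theta)/2 + sin(theta)/2 + 2*cos(theta) + C.
The condition gives C = 5/2 - (2) = 1/2.
So G(theta) = (-2*theta**2*cos(theta) + 4*theta*sin(theta) - theta*cos(theta) + sin(theta) + 4*cos(theta) + 1)/2.
Check: d/dtheta[(-2*theta**2*cos(theta) + 4*theta*sin(theta) - theta*cos(theta) + sin(theta) + 4*cos(theta) + 1)/2] = theta**2*sin(theta) + theta*sin(theta)/2 = G'(theta).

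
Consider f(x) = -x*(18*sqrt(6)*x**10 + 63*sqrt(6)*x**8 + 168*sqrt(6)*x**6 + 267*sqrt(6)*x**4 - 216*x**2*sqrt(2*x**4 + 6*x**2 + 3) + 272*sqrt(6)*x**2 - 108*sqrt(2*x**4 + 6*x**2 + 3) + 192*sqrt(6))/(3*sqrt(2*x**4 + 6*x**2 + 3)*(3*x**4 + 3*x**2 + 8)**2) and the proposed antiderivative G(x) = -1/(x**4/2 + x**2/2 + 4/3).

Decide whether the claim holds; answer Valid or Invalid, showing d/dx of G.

d/dx[G] = (72*x**3 + 36*x)/(9*x**8 + 18*x**6 + 57*x**4 + 48*x**2 + 64)
d/dx[G] - f(x) = (2*sqrt(6)*x**3 + 3*sqrt(6)*x)/(3*sqrt(2*x**4 + 6*x**2 + 3)) != 0.

Invalid: d/dx[G] - f = (2*sqrt(6)*x**3 + 3*sqrt(6)*x)/(3*sqrt(2*x**4 + 6*x**2 + 3)), which is not 0.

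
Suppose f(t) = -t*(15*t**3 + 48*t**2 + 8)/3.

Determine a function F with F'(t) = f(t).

Whatever form F(t) takes, F'(t) = f(t) is non-negotiable.
Check: d/dt[-t**5 - 4*t**4 - 4*t**2/3] = -5*t**4 - 16*t**3 - 8*t/3, which equals f(t).

An antiderivative is F(t) = -t**5 - 4*t**4 - 4*t**2/3.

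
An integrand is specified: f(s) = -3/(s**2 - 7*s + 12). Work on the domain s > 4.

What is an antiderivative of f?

Factor the denominator ((s - 4)*(s - 3)) and decompose: f = 3/(s - 3) - 3/(s - 4); each piece integrates to a log, atan, or power term.
Check: d/ds[-3*log(s - 4) + 3*log(s - 3)] = -3/(s**2 - 7*s + 12) = f(s).

An antiderivative is F(s) = -3*log(s - 4) + 3*log(s - 3).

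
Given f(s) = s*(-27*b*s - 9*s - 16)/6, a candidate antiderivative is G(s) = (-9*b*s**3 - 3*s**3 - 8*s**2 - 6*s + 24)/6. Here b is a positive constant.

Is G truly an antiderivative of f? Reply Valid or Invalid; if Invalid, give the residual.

d/ds[G] = -9*b*s**2/2 - 3*s**2/2 - 8*s/3 - 1
d/ds[G] - f(s) = -1 != 0.

Invalid: d/ds[G] - f = -1, which is not 0.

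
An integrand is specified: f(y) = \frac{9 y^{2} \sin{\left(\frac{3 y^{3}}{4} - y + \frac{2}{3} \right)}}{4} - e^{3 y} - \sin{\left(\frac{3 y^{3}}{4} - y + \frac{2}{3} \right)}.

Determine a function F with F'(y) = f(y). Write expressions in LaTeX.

An antiderivative is F(y) = - \frac{e^{3 y}}{3} - \cos{\left(\frac{3 y^{3}}{4} - y + \frac{2}{3} \right)}.

The integrand splits into summands that can be handled one at a time.
Check: d/dy[- \frac{e^{3 y}}{3} - \cos{\left(\frac{3 y^{3}}{4} - y + \frac{2}{3} \right)}] = \frac{9 y^{2} \sin{\left(\frac{3 y^{3}}{4} - y + \frac{2}{3} \right)}}{4} - e^{3 y} - \sin{\left(\frac{3 y^{3}}{4} - y + \frac{2}{3} \right)} = f(y).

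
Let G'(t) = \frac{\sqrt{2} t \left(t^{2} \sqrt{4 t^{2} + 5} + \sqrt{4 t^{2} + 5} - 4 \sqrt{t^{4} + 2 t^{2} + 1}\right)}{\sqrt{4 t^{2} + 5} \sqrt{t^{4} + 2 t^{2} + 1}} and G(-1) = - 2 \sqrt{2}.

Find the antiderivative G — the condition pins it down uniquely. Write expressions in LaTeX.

A first test for any G(t): its t-derivative must equal the given G'(t).
A general antiderivative is - 2 \sqrt{2 t^{2} + \frac{5}{2}} + \sqrt{\frac{t^{4}}{2} + t^{2} + \frac{1}{2}} + C.
The condition gives C = - 2 \sqrt{2} - (- 2 \sqrt{2}) = 0.
So G(t) = - 2 \sqrt{2 t^{2} + \frac{5}{2}} + \sqrt{\frac{t^{4}}{2} + t^{2} + \frac{1}{2}}.
Check: d/dt[- 2 \sqrt{2 t^{2} + \frac{5}{2}} + \sqrt{\frac{t^{4}}{2} + t^{2} + \frac{1}{2}}] = \frac{\sqrt{2} t^{3} \sqrt{4 t^{2} + 5} + \sqrt{2} t \sqrt{4 t^{2} + 5} - 4 \sqrt{2} t \sqrt{t^{4} + 2 t^{2} + 1}}{\sqrt{4 t^{2} + 5} \sqrt{t^{4} + 2 t^{2} + 1}}, which equals G'(t).

G(t) = - 2 \sqrt{2 t^{2} + \frac{5}{2}} + \sqrt{\frac{t^{4}}{2} + t^{2} + \frac{1}{2}}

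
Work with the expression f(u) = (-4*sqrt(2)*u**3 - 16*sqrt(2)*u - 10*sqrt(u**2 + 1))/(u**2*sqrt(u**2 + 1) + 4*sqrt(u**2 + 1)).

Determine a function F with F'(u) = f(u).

Recover f(u) by differentiating a candidate F(u); any mismatch rules it out.
Check: d/du[-4*sqrt(2)*sqrt(u**2 + 1) - 5*atan(u/2)] = (-4*sqrt(2)*u**3 - 16*sqrt(2)*u - 10*sqrt(u**2 + 1))/(u**2*sqrt(u**2 + 1) + 4*sqrt(u**2 + 1)) = f(u).

An antiderivative is F(u) = -4*sqrt(2)*sqrt(u**2 + 1) - 5*atan(u/2).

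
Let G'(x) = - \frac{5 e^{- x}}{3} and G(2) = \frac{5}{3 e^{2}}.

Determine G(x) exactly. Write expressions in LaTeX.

A first test for any G(x): its x-derivative must equal the given G'(x).
A general antiderivative is \frac{5 e^{- x}}{3} + C.
The condition gives C = \frac{5}{3 e^{2}} - (\frac{5}{3 e^{2}}) = 0.
So G(x) = \frac{5 e^{- x}}{3}.
Check: d/dx[\frac{5 e^{- x}}{3}] = - \frac{5 e^{- x}}{3} = G'(x).

G(x) = \frac{5 e^{- x}}{3}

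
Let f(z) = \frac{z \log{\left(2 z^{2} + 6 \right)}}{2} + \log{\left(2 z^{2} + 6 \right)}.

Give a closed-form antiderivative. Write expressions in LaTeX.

An antiderivative is F(z) = \frac{z^{2} \log{\left(2 z^{2} + 6 \right)} - z^{2} + 4 z \log{\left(2 z^{2} + 6 \right)} - 8 z + 3 \log{\left(z^{2} + 3 \right)} + 8 \sqrt{3} \operatorname{atan}{\left(\frac{\sqrt{3} z}{3} \right)}}{4}.

Integrate term by term and add the pieces.
Check: d/dz[\frac{z^{2} \log{\left(2 z^{2} + 6 \right)} - z^{2} + 4 z \log{\left(2 z^{2} + 6 \right)} - 8 z + 3 \log{\left(z^{2} + 3 \right)} + 8 \sqrt{3} \operatorname{atan}{\left(\frac{\sqrt{3} z}{3} \right)}}{4}] = \frac{z \log{\left(z^{2} + 3 \right)}}{2} + \frac{z \log{\left(2 \right)}}{2} + \log{\left(z^{2} + 3 \right)} + \log{\left(2 \right)}, which equals f(z).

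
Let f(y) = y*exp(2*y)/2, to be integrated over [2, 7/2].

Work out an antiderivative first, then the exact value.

Recognize the product-rule pattern: f = u'v + uv' with u = y/4 - 1/8, v = exp(2*y), so integration by parts undoes it.
F(y) = (2*y - 1)*exp(2*y)/8 is an antiderivative of f.
Check: d/dy[(2*y - 1)*exp(2*y)/8] = y*exp(2*y)/2 = f(y).
F(7/2) = 3*exp(7)/4; F(2) = 3*exp(4)/8.
Integral = F(7/2) - F(2) = -3*exp(4)/8 + 3*exp(7)/4.

Antiderivative: F(y) = (2*y - 1)*exp(2*y)/8; value = -3*exp(4)/8 + 3*exp(7)/4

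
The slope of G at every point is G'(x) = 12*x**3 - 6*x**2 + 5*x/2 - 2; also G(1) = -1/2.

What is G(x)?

Integrate term by term and add the pieces.
A general antiderivative is 3*x**4 - 2*x**3 + 5*x**2/4 - 2*x + 1/4 + C.
The condition gives C = -1/2 - (1/2) = -1.
So G(x) = 3*x**4 - 2*x**3 + 5*x**2/4 - 2*x - 3/4.
Check: d/dx[3*x**4 - 2*x**3 + 5*x**2/4 - 2*x - 3/4] = 12*x**3 - 6*x**2 + 5*x/2 - 2 = G'(x).

G(x) = 3*x**4 - 2*x**3 + 5*x**2/4 - 2*x - 3/4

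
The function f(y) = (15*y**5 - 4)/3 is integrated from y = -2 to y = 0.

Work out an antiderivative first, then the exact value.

Since d/dy undoes antidifferentiation here, F'(y) = f(y) is required of F(y).
F(y) = 5*y**6/6 - 4*y/3 is an antiderivative of f.
Check: d/dy[5*y**6/6 - 4*y/3] = 5*y**5 - 4/3, which equals f(y).
F(0) = 0; F(-2) = 56.
Integral = F(0) - F(-2) = -56.

Antiderivative: F(y) = 5*y**6/6 - 4*y/3; value = -56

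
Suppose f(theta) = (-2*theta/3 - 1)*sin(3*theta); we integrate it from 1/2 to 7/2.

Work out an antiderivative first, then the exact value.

Check any antiderivative F(theta) by computing F'(theta) and comparing it with f(theta).
F(theta) = 2*theta*cos(3*theta)/9 - 2*sin(3*theta)/27 + cos(3*theta)/3 is an antiderivative of f.
Check: d/dtheta[2*theta*cos(3*theta)/9 - 2*sin(3*theta)/27 + cos(3*theta)/3] = -2*theta*sin(3*theta)/3 - sin(3*theta), which equals f(theta).
F(7/2) = 10*cos(21/2)/9 - 2*sin(21/2)/27; F(1/2) = -2*sin(3/2)/27 + 4*cos(3/2)/9.
Integral = F(7/2) - F(1/2) = 10*cos(21/2)/9 - 4*cos(3/2)/9 - 2*sin(21/2)/27 + 2*sin(3/2)/27.

Antiderivative: F(theta) = 2*theta*cos(3*theta)/9 - 2*sin(3*theta)/27 + cos(3*theta)/3; value = 10*cos(21/2)/9 - 4*cos(3/2)/9 - 2*sin(21/2)/27 + 2*sin(3/2)/27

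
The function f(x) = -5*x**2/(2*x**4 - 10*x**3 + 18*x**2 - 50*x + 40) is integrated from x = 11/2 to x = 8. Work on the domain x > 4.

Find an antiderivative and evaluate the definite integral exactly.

Antiderivative: F(x) = -40*log(x - 4)/63 + 5*log(x - 1)/36 + 125*log(x**2 + 5)/504 - 5*sqrt(5)*atan(sqrt(5)*x/5)/252; value = -125*log(141/4)/504 - 40*log(4)/63 - 5*log(9/2)/36 - 5*sqrt(5)*atan(8*sqrt(5)/5)/252 + 5*sqrt(5)*atan(11*sqrt(5)/10)/252 + 40*log(3/2)/63 + 5*log(7)/36 + 125*log(69)/504

Factor the denominator (2*(x - 4)*(x - 1)*(x**2 + 5)) and decompose: f = 25*(5*x - 1)/(252*(x**2 + 5)) + 5/(36*(x - 1)) - 40/(63*(x - 4)); each piece integrates to a log, atan, or power term.
F(x) = -40*log(x - 4)/63 + 5*log(x - 1)/36 + 125*log(x**2 + 5)/504 - 5*sqrt(5)*atan(sqrt(5)*x/5)/252 is an antiderivative of f.
Check: d/dx[-40*log(x - 4)/63 + 5*log(x - 1)/36 + 125*log(x**2 + 5)/504 - 5*sqrt(5)*atan(sqrt(5)*x/5)/252] = -5*x**2/(2*x**4 - 10*x**3 + 18*x**2 - 50*x + 40) = f(x).
F(8) = -40*log(4)/63 - 5*sqrt(5)*atan(8*sqrt(5)/5)/252 + 5*log(7)/36 + 125*log(69)/504; F(11/2) = -40*log(3/2)/63 - 5*sqrt(5)*atan(11*sqrt(5)/10)/252 + 5*log(9/2)/36 + 125*log(141/4)/504.
Integral = F(8) - F(11/2) = -125*log(141/4)/504 - 40*log(4)/63 - 5*log(9/2)/36 - 5*sqrt(5)*atan(8*sqrt(5)/5)/252 + 5*sqrt(5)*atan(11*sqrt(5)/10)/252 + 40*log(3/2)/63 + 5*log(7)/36 + 125*log(69)/504.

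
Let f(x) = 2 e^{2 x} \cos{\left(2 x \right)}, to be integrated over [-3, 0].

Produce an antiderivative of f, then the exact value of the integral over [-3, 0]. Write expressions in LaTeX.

Antiderivative: F(x) = \frac{e^{2 x} \sin{\left(2 x \right)}}{2} + \frac{e^{2 x} \cos{\left(2 x \right)}}{2}; value = - \frac{\cos{\left(6 \right)}}{2 e^{6}} + \frac{\sin{\left(6 \right)}}{2 e^{6}} + \frac{1}{2}

Check any antiderivative F(x) by computing F'(x) and comparing it with f(x).
F(x) = \frac{e^{2 x} \sin{\left(2 x \right)}}{2} + \frac{e^{2 x} \cos{\left(2 x \right)}}{2} is an antiderivative of f.
Check: d/dx[\frac{e^{2 x} \sin{\left(2 x \right)}}{2} + \frac{e^{2 x} \cos{\left(2 x \right)}}{2}] = 2 e^{2 x} \cos{\left(2 x \right)} = f(x).
F(0) = \frac{1}{2}; F(-3) = - \frac{\sin{\left(6 \right)}}{2 e^{6}} + \frac{\cos{\left(6 \right)}}{2 e^{6}}.
Integral = F(0) - F(-3) = - \frac{\cos{\left(6 \right)}}{2 e^{6}} + \frac{\sin{\left(6 \right)}}{2 e^{6}} + \frac{1}{2}.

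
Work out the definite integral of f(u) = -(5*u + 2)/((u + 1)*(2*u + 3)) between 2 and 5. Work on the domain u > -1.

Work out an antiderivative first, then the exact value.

Factor the denominator ((u + 1)*(2*u + 3)) and decompose: f = -11/(2*u + 3) + 3/(u + 1); each piece integrates to a log, atan, or power term.
F(u) = (6*log(u + 1) - 11*log(u + 3/2))/2 is an antiderivative of f.
Check: d/du[(6*log(u + 1) - 11*log(u + 3/2))/2] = (-5*u - 2)/(2*u**2 + 5*u + 3), which equals f(u).
F(5) = -11*log(13/2)/2 + 3*log(6); F(2) = -11*log(7/2)/2 + 3*log(3).
Integral = F(5) - F(2) = -11*log(13/2)/2 - 3*log(3) + 3*log(6) + 11*log(7/2)/2.

Antiderivative: F(u) = (6*log(u + 1) - 11*log(u + 3/2))/2; value = -11*log(13/2)/2 - 3*log(3) + 3*log(6) + 11*log(7/2)/2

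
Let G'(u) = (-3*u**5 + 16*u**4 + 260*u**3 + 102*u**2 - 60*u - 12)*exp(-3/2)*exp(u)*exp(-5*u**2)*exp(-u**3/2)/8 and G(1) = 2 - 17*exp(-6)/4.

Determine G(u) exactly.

G'(u) has the shape v'r + vr' for v = u**3/4 - 3*u**2 - 3*u/2 and r = exp(-u**3/2 - 5*u**2 + u - 3/2) — it is the derivative of the product v*r.
A general antiderivative is -(-u**3/4 + 3*u**2 + 3*u/2)*exp(-u**3/2 - 5*u**2 + u - 3/2) + C.
The condition gives C = 2 - 17*exp(-6)/4 - (-17*exp(-6)/4) = 2.
So G(u) = (u**3 - 12*u**2 - 6*u + 8*exp(3/2)*exp(-u)*exp(5*u**2)*exp(u**3/2))*exp(-3/2)*exp(u)*exp(-5*u**2)*exp(-u**3/2)/4.
Check: d/du[(u**3 - 12*u**2 - 6*u + 8*exp(3/2)*exp(-u)*exp(5*u**2)*exp(u**3/2))*exp(-3/2)*exp(u)*exp(-5*u**2)*exp(-u**3/2)/4] = (-3*u**5*exp(u) + 16*u**4*exp(u) + 260*u**3*exp(u) + 102*u**2*exp(u) - 60*u*exp(u) - 12*exp(u))*exp(-3/2)*exp(-5*u**2)*exp(-u**3/2)/8, which equals G'(u).

G(u) = (u**3 - 12*u**2 - 6*u + 8*exp(3/2)*exp(-u)*exp(5*u**2)*exp(u**3/2))*exp(-3/2)*exp(u)*exp(-5*u**2)*exp(-u**3/2)/4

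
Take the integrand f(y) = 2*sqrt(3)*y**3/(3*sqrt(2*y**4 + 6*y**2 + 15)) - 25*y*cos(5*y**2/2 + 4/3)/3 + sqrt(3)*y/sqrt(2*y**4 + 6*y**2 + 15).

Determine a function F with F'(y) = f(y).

An antiderivative is F(y) = (sqrt(3)*sqrt(2*y**4 + 6*y**2 + 15) - 10*sin(5*y**2/2 + 4/3))/6.

Integrate term by term and add the pieces.
Check: d/dy[(sqrt(3)*sqrt(2*y**4 + 6*y**2 + 15) - 10*sin(5*y**2/2 + 4/3))/6] = (2*sqrt(3)*y**3 - 25*y*sqrt(2*y**4 + 6*y**2 + 15)*cos(5*y**2/2 + 4/3) + 3*sqrt(3)*y)/(3*sqrt(2*y**4 + 6*y**2 + 15)), which equals f(y).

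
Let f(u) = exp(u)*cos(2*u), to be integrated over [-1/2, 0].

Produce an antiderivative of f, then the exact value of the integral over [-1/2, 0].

Antiderivative: F(u) = (2*sin(2*u) + cos(2*u))*exp(u)/5; value = -exp(-1/2)*cos(1)/5 + 1/5 + 2*exp(-1/2)*sin(1)/5

Whatever form F(u) takes, F'(u) = f(u) is non-negotiable.
F(u) = (2*sin(2*u) + cos(2*u))*exp(u)/5 is an antiderivative of f.
Check: d/du[(2*sin(2*u) + cos(2*u))*exp(u)/5] = exp(u)*cos(2*u) = f(u).
F(0) = 1/5; F(-1/2) = -2*exp(-1/2)*sin(1)/5 + exp(-1/2)*cos(1)/5.
Integral = F(0) - F(-1/2) = -exp(-1/2)*cos(1)/5 + 1/5 + 2*exp(-1/2)*sin(1)/5.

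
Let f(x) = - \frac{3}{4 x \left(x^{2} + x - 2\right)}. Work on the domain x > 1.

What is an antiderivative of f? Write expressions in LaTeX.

An antiderivative is F(x) = - \frac{- 3 \log{\left(x \right)} + 2 \log{\left(x - 1 \right)} + \log{\left(x + 2 \right)}}{8}.

Factor the denominator (4 x \left(x - 1\right) \left(x + 2\right)) and decompose: f = - \frac{1}{8 \left(x + 2\right)} - \frac{1}{4 \left(x - 1\right)} + \frac{3}{8 x}; each piece integrates to a log, atan, or power term.
Check: d/dx[- \frac{- 3 \log{\left(x \right)} + 2 \log{\left(x - 1 \right)} + \log{\left(x + 2 \right)}}{8}] = - \frac{3}{4 x^{3} + 4 x^{2} - 8 x}, which equals f(x).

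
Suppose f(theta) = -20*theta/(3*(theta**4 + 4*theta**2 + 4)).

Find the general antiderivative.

F(theta) = 5/(3*theta**2/2 + 3) + C

f matches the chain-rule pattern g'(h)*h' with inner function h(theta) = theta**2/2 + 1; substituting u = h(theta) collapses the integral.
Check: d/dtheta[5/(3*theta**2/2 + 3)] = -20*theta/(3*theta**4 + 12*theta**2 + 12), which equals f(theta).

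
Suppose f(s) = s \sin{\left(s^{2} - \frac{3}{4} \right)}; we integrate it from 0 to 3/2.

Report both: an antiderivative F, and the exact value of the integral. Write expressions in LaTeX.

Antiderivative: F(s) = - \frac{\cos{\left(s^{2} - \frac{3}{4} \right)}}{2}; value = - \frac{\cos{\left(\frac{3}{2} \right)}}{2} + \frac{\cos{\left(\frac{3}{4} \right)}}{2}

f matches the chain-rule pattern g'(h)*h' with inner function h(s) = s^{2} - \frac{3}{4}; substituting u = h(s) collapses the integral.
F(s) = - \frac{\cos{\left(s^{2} - \frac{3}{4} \right)}}{2} is an antiderivative of f.
Check: d/ds[- \frac{\cos{\left(s^{2} - \frac{3}{4} \right)}}{2}] = s \sin{\left(s^{2} - \frac{3}{4} \right)} = f(s).
F(3/2) = - \frac{\cos{\left(\frac{3}{2} \right)}}{2}; F(0) = - \frac{\cos{\left(\frac{3}{4} \right)}}{2}.
Integral = F(3/2) - F(0) = - \frac{\cos{\left(\frac{3}{2} \right)}}{2} + \frac{\cos{\left(\frac{3}{4} \right)}}{2}.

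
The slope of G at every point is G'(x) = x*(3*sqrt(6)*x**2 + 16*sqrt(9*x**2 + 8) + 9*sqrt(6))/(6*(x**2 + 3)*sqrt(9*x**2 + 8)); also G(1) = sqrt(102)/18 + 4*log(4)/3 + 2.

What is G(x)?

Check a candidate G(x) by differentiating: d/dx[G] must match the given G'(x).
A general antiderivative is sqrt(3*x**2/2 + 4/3)/3 + 4*log(x**2 + 3)/3 + C.
The condition gives C = sqrt(102)/18 + 4*log(4)/3 + 2 - (sqrt(102)/18 + 4*log(4)/3) = 2.
So G(x) = sqrt(3*x**2/2 + 4/3)/3 + 4*log(x**2 + 3)/3 + 2.
Check: d/dx[sqrt(3*x**2/2 + 4/3)/3 + 4*log(x**2 + 3)/3 + 2] = (3*sqrt(6)*x**3 + 16*x*sqrt(9*x**2 + 8) + 9*sqrt(6)*x)/(6*x**2*sqrt(9*x**2 + 8) + 18*sqrt(9*x**2 + 8)), which equals G'(x).

G(x) = sqrt(3*x**2/2 + 4/3)/3 + 4*log(x**2 + 3)/3 + 2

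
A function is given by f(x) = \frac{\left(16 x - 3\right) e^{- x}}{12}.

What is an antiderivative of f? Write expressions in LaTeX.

f has the shape u'v + uv' for u = - \frac{4 x}{3} - \frac{13}{12} and v = e^{- x} — it is the derivative of the product u*v.
Check: d/dx[\frac{\left(- 16 x - 13\right) e^{- x}}{12}] = \frac{\left(16 x - 3\right) e^{- x}}{12} = f(x).

An antiderivative is F(x) = \frac{\left(- 16 x - 13\right) e^{- x}}{12}.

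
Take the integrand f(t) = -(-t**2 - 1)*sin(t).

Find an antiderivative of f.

Differentiate the proposed F(t) back; it has to land on f(t) exactly.
Check: d/dt[-t**2*cos(t) + 2*t*sin(t) + cos(t)] = t**2*sin(t) + sin(t), which equals f(t).

An antiderivative is F(t) = -t**2*cos(t) + 2*t*sin(t) + cos(t).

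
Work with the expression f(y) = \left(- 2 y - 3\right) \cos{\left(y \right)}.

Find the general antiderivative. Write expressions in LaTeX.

A first test for any F(y): its y-derivative must equal f(y) identically.
Check: d/dy[- 2 y \sin{\left(y \right)} - 3 \sin{\left(y \right)} - 2 \cos{\left(y \right)}] = - 2 y \cos{\left(y \right)} - 3 \cos{\left(y \right)}, which equals f(y).

F(y) = - 2 y \sin{\left(y \right)} - 3 \sin{\left(y \right)} - 2 \cos{\left(y \right)} + C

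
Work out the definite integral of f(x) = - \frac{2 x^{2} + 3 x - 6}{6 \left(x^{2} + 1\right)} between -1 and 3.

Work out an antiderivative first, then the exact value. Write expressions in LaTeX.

Antiderivative: F(x) = - \frac{4 x + 3 \log{\left(x^{2} + 1 \right)} - 16 \operatorname{atan}{\left(x \right)}}{12}; value = - \frac{4}{3} - \frac{\log{\left(10 \right)}}{4} + \frac{\log{\left(2 \right)}}{4} + \frac{\pi}{3} + \frac{4 \operatorname{atan}{\left(3 \right)}}{3}

A candidate is checked by its d/dx: the result must match f(x).
F(x) = - \frac{4 x + 3 \log{\left(x^{2} + 1 \right)} - 16 \operatorname{atan}{\left(x \right)}}{12} is an antiderivative of f.
Check: d/dx[- \frac{4 x + 3 \log{\left(x^{2} + 1 \right)} - 16 \operatorname{atan}{\left(x \right)}}{12}] = \frac{- 2 x^{2} - 3 x + 6}{6 x^{2} + 6}, which equals f(x).
F(3) = -1 - \frac{\log{\left(10 \right)}}{4} + \frac{4 \operatorname{atan}{\left(3 \right)}}{3}; F(-1) = - \frac{\pi}{3} - \frac{\log{\left(2 \right)}}{4} + \frac{1}{3}.
Integral = F(3) - F(-1) = - \frac{4}{3} - \frac{\log{\left(10 \right)}}{4} + \frac{\log{\left(2 \right)}}{4} + \frac{\pi}{3} + \frac{4 \operatorname{atan}{\left(3 \right)}}{3}.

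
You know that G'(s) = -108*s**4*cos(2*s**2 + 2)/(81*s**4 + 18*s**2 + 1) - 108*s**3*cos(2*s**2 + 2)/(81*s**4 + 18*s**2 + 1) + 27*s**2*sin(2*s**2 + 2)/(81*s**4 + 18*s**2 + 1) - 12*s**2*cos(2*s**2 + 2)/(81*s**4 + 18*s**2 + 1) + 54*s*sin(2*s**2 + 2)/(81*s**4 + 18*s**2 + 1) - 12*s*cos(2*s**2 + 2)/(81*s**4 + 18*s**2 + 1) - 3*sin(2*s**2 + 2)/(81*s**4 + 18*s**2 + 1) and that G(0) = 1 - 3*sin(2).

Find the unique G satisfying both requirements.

Integrate term by term and add the pieces.
A general antiderivative is -(s + 1)*sin(2*s**2 + 2)/(3*s**2 + 1/3) + C.
The condition gives C = 1 - 3*sin(2) - (-3*sin(2)) = 1.
So G(s) = (9*s**2 - 3*s*sin(2*s**2 + 2) - 3*sin(2*s**2 + 2) + 1)/(9*s**2 + 1).
Check: d/ds[(9*s**2 - 3*s*sin(2*s**2 + 2) - 3*sin(2*s**2 + 2) + 1)/(9*s**2 + 1)] = (-108*s**4*cos(2*s**2 + 2) - 108*s**3*cos(2*s**2 + 2) + 27*s**2*sin(2*s**2 + 2) - 12*s**2*cos(2*s**2 + 2) + 54*s*sin(2*s**2 + 2) - 12*s*cos(2*s**2 + 2) - 3*sin(2*s**2 + 2))/(81*s**4 + 18*s**2 + 1), which equals G'(s).

G(s) = (9*s**2 - 3*s*sin(2*s**2 + 2) - 3*sin(2*s**2 + 2) + 1)/(9*s**2 + 1)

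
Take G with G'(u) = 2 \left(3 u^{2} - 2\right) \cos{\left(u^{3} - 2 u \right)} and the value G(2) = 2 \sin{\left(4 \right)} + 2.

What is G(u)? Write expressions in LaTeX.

G(u) = 2 \left(\sin{\left(u^{3} - 2 u \right)} + 1\right)

The substitution w = u^{3} - 2 u works: G'(u) is exactly (dG/dw)*(dw/du) for that inner function.
A general antiderivative is 2 \sin{\left(u^{3} - 2 u \right)} + C.
The condition gives C = 2 \sin{\left(4 \right)} + 2 - (2 \sin{\left(4 \right)}) = 2.
So G(u) = 2 \left(\sin{\left(u^{3} - 2 u \right)} + 1\right).
Check: d/du[2 \left(\sin{\left(u^{3} - 2 u \right)} + 1\right)] = 6 u^{2} \cos{\left(u^{3} - 2 u \right)} - 4 \cos{\left(u^{3} - 2 u \right)}, which equals G'(u).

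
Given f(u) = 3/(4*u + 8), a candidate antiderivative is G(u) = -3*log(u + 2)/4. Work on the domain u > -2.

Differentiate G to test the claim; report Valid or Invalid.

Invalid: d/du[G] - f = -3/(2*u + 4), which is not 0.

d/du[G] = -3/(4*u + 8)
d/du[G] - f(u) = -3/(2*u + 4) != 0.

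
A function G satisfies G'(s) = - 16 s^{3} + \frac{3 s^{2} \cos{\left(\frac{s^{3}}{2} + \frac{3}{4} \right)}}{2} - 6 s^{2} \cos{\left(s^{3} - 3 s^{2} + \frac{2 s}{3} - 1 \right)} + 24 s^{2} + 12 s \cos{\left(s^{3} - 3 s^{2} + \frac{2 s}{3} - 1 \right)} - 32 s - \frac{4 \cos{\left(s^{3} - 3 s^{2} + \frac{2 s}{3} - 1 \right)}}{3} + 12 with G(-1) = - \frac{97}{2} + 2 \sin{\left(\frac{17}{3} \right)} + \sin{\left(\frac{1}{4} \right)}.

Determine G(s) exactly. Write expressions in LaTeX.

G(s) = - \frac{8 s^{4} - 16 s^{3} + 32 s^{2} - 24 s - 2 \sin{\left(\frac{s^{3}}{2} + \frac{3}{4} \right)} + 4 \sin{\left(s^{3} - 3 s^{2} + \frac{2 s}{3} - 1 \right)} + 17}{2}

Integrate term by term and add the pieces.
A general antiderivative is - 4 \left(s^{2} - s + \frac{3}{2}\right)^{2} + \sin{\left(\frac{s^{3}}{2} + \frac{3}{4} \right)} - 2 \sin{\left(s^{3} - 3 s^{2} + \frac{2 s}{3} - 1 \right)} + C.
The condition gives C = - \frac{97}{2} + 2 \sin{\left(\frac{17}{3} \right)} + \sin{\left(\frac{1}{4} \right)} - (-49 + 2 \sin{\left(\frac{17}{3} \right)} + \sin{\left(\frac{1}{4} \right)}) = \frac{1}{2}.
So G(s) = - \frac{8 s^{4} - 16 s^{3} + 32 s^{2} - 24 s - 2 \sin{\left(\frac{s^{3}}{2} + \frac{3}{4} \right)} + 4 \sin{\left(s^{3} - 3 s^{2} + \frac{2 s}{3} - 1 \right)} + 17}{2}.
Check: d/ds[- \frac{8 s^{4} - 16 s^{3} + 32 s^{2} - 24 s - 2 \sin{\left(\frac{s^{3}}{2} + \frac{3}{4} \right)} + 4 \sin{\left(s^{3} - 3 s^{2} + \frac{2 s}{3} - 1 \right)} + 17}{2}] = - 16 s^{3} + \frac{3 s^{2} \cos{\left(\frac{s^{3}}{2} + \frac{3}{4} \right)}}{2} - 6 s^{2} \cos{\left(s^{3} - 3 s^{2} + \frac{2 s}{3} - 1 \right)} + 24 s^{2} + 12 s \cos{\left(s^{3} - 3 s^{2} + \frac{2 s}{3} - 1 \right)} - 32 s - \frac{4 \cos{\left(s^{3} - 3 s^{2} + \frac{2 s}{3} - 1 \right)}}{3} + 12 = G'(s).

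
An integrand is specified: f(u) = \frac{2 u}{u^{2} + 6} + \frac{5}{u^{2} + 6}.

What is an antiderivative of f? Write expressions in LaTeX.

An antiderivative is F(u) = \frac{6 \log{\left(u^{2} + 6 \right)} + 5 \sqrt{6} \operatorname{atan}{\left(\frac{\sqrt{6} u}{6} \right)}}{6}.

Integrate term by term and add the pieces.
Check: d/du[\frac{6 \log{\left(u^{2} + 6 \right)} + 5 \sqrt{6} \operatorname{atan}{\left(\frac{\sqrt{6} u}{6} \right)}}{6}] = \frac{2 u + 5}{u^{2} + 6}, which equals f(u).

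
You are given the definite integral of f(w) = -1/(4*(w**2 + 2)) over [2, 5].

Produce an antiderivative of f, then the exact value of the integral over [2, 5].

A first test for any F(w): its w-derivative must equal f(w) identically.
F(w) = -sqrt(2)*atan(sqrt(2)*w/2)/8 is an antiderivative of f.
Check: d/dw[-sqrt(2)*atan(sqrt(2)*w/2)/8] = -1/(4*w**2 + 8), which equals f(w).
F(5) = -sqrt(2)*atan(5*sqrt(2)/2)/8; F(2) = -sqrt(2)*atan(sqrt(2))/8.
Integral = F(5) - F(2) = -sqrt(2)*atan(5*sqrt(2)/2)/8 + sqrt(2)*atan(sqrt(2))/8.

Antiderivative: F(w) = -sqrt(2)*atan(sqrt(2)*w/2)/8; value = -sqrt(2)*atan(5*sqrt(2)/2)/8 + sqrt(2)*atan(sqrt(2))/8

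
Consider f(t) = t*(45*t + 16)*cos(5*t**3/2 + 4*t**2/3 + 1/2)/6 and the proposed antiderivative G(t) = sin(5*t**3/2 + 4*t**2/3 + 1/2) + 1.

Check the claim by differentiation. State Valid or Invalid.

d/dt[G] = 15*t**2*cos(5*t**3/2 + 4*t**2/3 + 1/2)/2 + 8*t*cos(5*t**3/2 + 4*t**2/3 + 1/2)/3
This equals f(t) exactly, so the claim holds.

Valid: G'(t) = f(t).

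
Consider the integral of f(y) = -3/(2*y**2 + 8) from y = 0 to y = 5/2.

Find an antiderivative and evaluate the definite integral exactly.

Any candidate F(y) must reproduce f(y) exactly when differentiated.
F(y) = -3*atan(y/2)/4 is an antiderivative of f.
Check: d/dy[-3*atan(y/2)/4] = -3/(2*y**2 + 8) = f(y).
F(5/2) = -3*atan(5/4)/4; F(0) = 0.
Integral = F(5/2) - F(0) = -3*atan(5/4)/4.

Antiderivative: F(y) = -3*atan(y/2)/4; value = -3*atan(5/4)/4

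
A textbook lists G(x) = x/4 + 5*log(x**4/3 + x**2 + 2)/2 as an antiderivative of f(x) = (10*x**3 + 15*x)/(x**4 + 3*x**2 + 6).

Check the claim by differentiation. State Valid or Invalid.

d/dx[G] = (x**4 + 40*x**3 + 3*x**2 + 60*x + 6)/(4*x**4 + 12*x**2 + 24)
d/dx[G] - f(x) = 1/4 != 0.

Invalid: d/dx[G] - f = 1/4, which is not 0.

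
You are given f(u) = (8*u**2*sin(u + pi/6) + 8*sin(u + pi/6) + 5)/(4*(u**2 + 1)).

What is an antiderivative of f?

Recover f(u) by differentiating a candidate F(u); any mismatch rules it out.
Check: d/du[-2*cos(u + pi/6) + 5*atan(u)/4] = (8*u**2*sin(u + pi/6) + 8*sin(u + pi/6) + 5)/(4*u**2 + 4), which equals f(u).

An antiderivative is F(u) = -2*cos(u + pi/6) + 5*atan(u)/4.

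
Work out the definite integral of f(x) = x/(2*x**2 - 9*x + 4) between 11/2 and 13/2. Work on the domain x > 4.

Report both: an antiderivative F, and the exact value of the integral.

Antiderivative: F(x) = 4*log(x - 4)/7 - log(x - 1/2)/14; value = -4*log(3/2)/7 - log(6)/14 + log(5)/14 + 4*log(5/2)/7

The denominator factors as (x - 4)*(2*x - 1); partial fractions split f into directly integrable pieces: -1/(7*(2*x - 1)) + 4/(7*(x - 4)).
F(x) = 4*log(x - 4)/7 - log(x - 1/2)/14 is an antiderivative of f.
Check: d/dx[4*log(x - 4)/7 - log(x - 1/2)/14] = x/(2*x**2 - 9*x + 4) = f(x).
F(13/2) = -log(6)/14 + 4*log(5/2)/7; F(11/2) = -log(5)/14 + 4*log(3/2)/7.
Integral = F(13/2) - F(11/2) = -4*log(3/2)/7 - log(6)/14 + log(5)/14 + 4*log(5/2)/7.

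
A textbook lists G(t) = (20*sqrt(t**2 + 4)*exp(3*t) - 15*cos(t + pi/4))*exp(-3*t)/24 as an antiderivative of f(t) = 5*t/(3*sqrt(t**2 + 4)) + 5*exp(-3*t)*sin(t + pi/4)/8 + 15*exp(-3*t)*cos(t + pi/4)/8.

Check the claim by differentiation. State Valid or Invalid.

d/dt[G] = (20*t*exp(3*t) + 15*sqrt(t**2 + 4)*sin(t + pi/4) + 45*sqrt(t**2 + 4)*cos(t + pi/4))*exp(-3*t)/(24*sqrt(t**2 + 4))
d/dt[G] - f(t) = -5*t/(6*sqrt(t**2 + 4)) != 0.

Invalid: d/dt[G] - f = -5*t/(6*sqrt(t**2 + 4)), which is not 0.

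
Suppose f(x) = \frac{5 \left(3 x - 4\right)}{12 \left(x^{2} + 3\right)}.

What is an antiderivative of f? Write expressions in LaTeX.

An antiderivative is F(x) = - \frac{5 \left(- 9 \log{\left(x^{2} + 3 \right)} + 8 \sqrt{3} \operatorname{atan}{\left(\frac{\sqrt{3} x}{3} \right)}\right)}{72}.

Since d/dx undoes antidifferentiation here, F'(x) = f(x) is required of F(x).
Check: d/dx[- \frac{5 \left(- 9 \log{\left(x^{2} + 3 \right)} + 8 \sqrt{3} \operatorname{atan}{\left(\frac{\sqrt{3} x}{3} \right)}\right)}{72}] = \frac{15 x - 20}{12 x^{2} + 36}, which equals f(x).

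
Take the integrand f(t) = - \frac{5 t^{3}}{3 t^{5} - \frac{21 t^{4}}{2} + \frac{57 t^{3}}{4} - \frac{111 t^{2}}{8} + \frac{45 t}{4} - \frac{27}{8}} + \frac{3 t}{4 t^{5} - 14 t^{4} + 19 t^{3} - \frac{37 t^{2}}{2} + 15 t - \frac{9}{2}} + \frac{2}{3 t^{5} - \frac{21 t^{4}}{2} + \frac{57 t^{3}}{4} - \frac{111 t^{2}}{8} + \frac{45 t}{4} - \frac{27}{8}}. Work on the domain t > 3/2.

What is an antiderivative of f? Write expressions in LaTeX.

An antiderivative is F(t) = - \frac{488 \log{\left(t - \frac{3}{2} \right)}}{507} + \frac{2 \log{\left(t - \frac{1}{2} \right)}}{3} + \frac{25 \log{\left(t^{2} + 1 \right)}}{169} + \frac{316 \operatorname{atan}{\left(t \right)}}{507} + \frac{92}{78 t - 117}.

The denominator factors as 3 \left(2 t - 3\right)^{2} \left(2 t - 1\right) \left(t^{2} + 1\right); partial fractions split f into directly integrable pieces: \frac{2 \left(75 t + 158\right)}{507 \left(t^{2} + 1\right)} + \frac{4}{3 \left(2 t - 1\right)} - \frac{976}{507 \left(2 t - 3\right)} - \frac{184}{39 \left(2 t - 3\right)^{2}}.
Check: d/dt[- \frac{488 \log{\left(t - \frac{3}{2} \right)}}{507} + \frac{2 \log{\left(t - \frac{1}{2} \right)}}{3} + \frac{25 \log{\left(t^{2} + 1 \right)}}{169} + \frac{316 \operatorname{atan}{\left(t \right)}}{507} + \frac{92}{78 t - 117}] = \frac{- 40 t^{3} + 18 t + 16}{24 t^{5} - 84 t^{4} + 114 t^{3} - 111 t^{2} + 90 t - 27}, which equals f(t).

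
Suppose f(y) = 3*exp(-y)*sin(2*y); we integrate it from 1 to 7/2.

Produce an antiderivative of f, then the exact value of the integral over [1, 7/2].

An antiderivative F(y) passes only if d/dy[F] lands on f(y) exactly.
F(y) = 3*(-sin(2*y) - 2*cos(2*y))*exp(-y)/5 is an antiderivative of f.
Check: d/dy[3*(-sin(2*y) - 2*cos(2*y))*exp(-y)/5] = 3*exp(-y)*sin(2*y) = f(y).
F(7/2) = -6*exp(-7/2)*cos(7)/5 - 3*exp(-7/2)*sin(7)/5; F(1) = -3*exp(-1)*sin(2)/5 - 6*exp(-1)*cos(2)/5.
Integral = F(7/2) - F(1) = 6*exp(-1)*cos(2)/5 - 6*exp(-7/2)*cos(7)/5 - 3*exp(-7/2)*sin(7)/5 + 3*exp(-1)*sin(2)/5.

Antiderivative: F(y) = 3*(-sin(2*y) - 2*cos(2*y))*exp(-y)/5; value = 6*exp(-1)*cos(2)/5 - 6*exp(-7/2)*cos(7)/5 - 3*exp(-7/2)*sin(7)/5 + 3*exp(-1)*sin(2)/5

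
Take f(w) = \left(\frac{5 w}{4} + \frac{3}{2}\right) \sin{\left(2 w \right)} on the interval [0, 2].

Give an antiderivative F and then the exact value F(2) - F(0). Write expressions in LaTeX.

Antiderivative: F(w) = - \frac{5 w \cos{\left(2 w \right)}}{8} + \frac{5 \sin{\left(2 w \right)}}{16} - \frac{3 \cos{\left(2 w \right)}}{4}; value = \frac{5 \sin{\left(4 \right)}}{16} + \frac{3}{4} - 2 \cos{\left(4 \right)}

Differentiate the proposed F(w) back; it has to land on f(w) exactly.
F(w) = - \frac{5 w \cos{\left(2 w \right)}}{8} + \frac{5 \sin{\left(2 w \right)}}{16} - \frac{3 \cos{\left(2 w \right)}}{4} is an antiderivative of f.
Check: d/dw[- \frac{5 w \cos{\left(2 w \right)}}{8} + \frac{5 \sin{\left(2 w \right)}}{16} - \frac{3 \cos{\left(2 w \right)}}{4}] = \frac{5 w \sin{\left(2 w \right)}}{4} + \frac{3 \sin{\left(2 w \right)}}{2}, which equals f(w).
F(2) = \frac{5 \sin{\left(4 \right)}}{16} - 2 \cos{\left(4 \right)}; F(0) = - \frac{3}{4}.
Integral = F(2) - F(0) = \frac{5 \sin{\left(4 \right)}}{16} + \frac{3}{4} - 2 \cos{\left(4 \right)}.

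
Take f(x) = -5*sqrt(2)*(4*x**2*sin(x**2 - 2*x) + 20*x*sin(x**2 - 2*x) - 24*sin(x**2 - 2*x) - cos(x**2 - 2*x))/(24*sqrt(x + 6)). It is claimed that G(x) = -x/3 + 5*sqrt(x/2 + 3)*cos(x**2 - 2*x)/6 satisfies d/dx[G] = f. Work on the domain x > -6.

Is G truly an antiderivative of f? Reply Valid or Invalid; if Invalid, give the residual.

d/dx[G] = sqrt(2)*(-20*x**2*sin(x**2 - 2*x) - 100*x*sin(x**2 - 2*x) - 4*sqrt(2)*sqrt(x + 6) + 120*sin(x**2 - 2*x) + 5*cos(x**2 - 2*x))/(24*sqrt(x + 6))
d/dx[G] - f(x) = -1/3 != 0.

Invalid: d/dx[G] - f = -1/3, which is not 0.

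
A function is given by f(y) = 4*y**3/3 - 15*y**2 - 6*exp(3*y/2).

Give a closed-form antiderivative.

An antiderivative is F(y) = (2*y**4 - 30*y**3 - 24*exp(3*y/2) - 3)/6.

The integrand splits into summands that can be handled one at a time.
Check: d/dy[(2*y**4 - 30*y**3 - 24*exp(3*y/2) - 3)/6] = 4*y**3/3 - 15*y**2 - 6*exp(3*y/2) = f(y).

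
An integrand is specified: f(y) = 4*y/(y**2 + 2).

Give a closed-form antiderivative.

The substitution u = y**2 + 2 works: f is exactly (dF/du)*(du/dy) for that inner function.
Check: d/dy[2*log(y**2 + 2)] = 4*y/(y**2 + 2) = f(y).

An antiderivative is F(y) = 2*log(y**2 + 2).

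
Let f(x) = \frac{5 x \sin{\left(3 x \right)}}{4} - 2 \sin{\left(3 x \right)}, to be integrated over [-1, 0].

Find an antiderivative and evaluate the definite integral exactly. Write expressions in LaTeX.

Antiderivative: F(x) = - \frac{15 x \cos{\left(3 x \right)} - 5 \sin{\left(3 x \right)} - 24 \cos{\left(3 x \right)}}{36}; value = \frac{5 \sin{\left(3 \right)}}{36} + \frac{2}{3} - \frac{13 \cos{\left(3 \right)}}{12}

Integrate term by term and add the pieces.
F(x) = - \frac{15 x \cos{\left(3 x \right)} - 5 \sin{\left(3 x \right)} - 24 \cos{\left(3 x \right)}}{36} is an antiderivative of f.
Check: d/dx[- \frac{15 x \cos{\left(3 x \right)} - 5 \sin{\left(3 x \right)} - 24 \cos{\left(3 x \right)}}{36}] = \frac{5 x \sin{\left(3 x \right)}}{4} - 2 \sin{\left(3 x \right)} = f(x).
F(0) = \frac{2}{3}; F(-1) = \frac{13 \cos{\left(3 \right)}}{12} - \frac{5 \sin{\left(3 \right)}}{36}.
Integral = F(0) - F(-1) = \frac{5 \sin{\left(3 \right)}}{36} + \frac{2}{3} - \frac{13 \cos{\left(3 \right)}}{12}.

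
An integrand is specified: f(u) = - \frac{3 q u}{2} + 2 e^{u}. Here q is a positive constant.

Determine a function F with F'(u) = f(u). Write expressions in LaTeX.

The integrand splits into summands that can be handled one at a time.
Check: d/du[\frac{- 3 q u^{2} + 8 e^{u}}{4}] = - \frac{3 q u}{2} + 2 e^{u} = f(u).

An antiderivative is F(u) = \frac{- 3 q u^{2} + 8 e^{u}}{4}.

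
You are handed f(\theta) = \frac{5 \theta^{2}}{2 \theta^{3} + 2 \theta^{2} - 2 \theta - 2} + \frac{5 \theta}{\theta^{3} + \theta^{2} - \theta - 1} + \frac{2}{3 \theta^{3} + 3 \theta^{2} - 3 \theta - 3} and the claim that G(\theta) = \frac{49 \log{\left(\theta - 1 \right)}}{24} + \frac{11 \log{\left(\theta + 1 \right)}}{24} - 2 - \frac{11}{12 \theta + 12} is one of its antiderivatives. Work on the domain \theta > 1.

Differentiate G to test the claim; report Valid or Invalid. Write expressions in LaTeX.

Valid. The derivative of G reproduces f.

d/d\theta[G] = \frac{15 \theta^{2} + 30 \theta + 4}{6 \theta^{3} + 6 \theta^{2} - 6 \theta - 6}
This equals f(\theta) exactly, so the claim holds.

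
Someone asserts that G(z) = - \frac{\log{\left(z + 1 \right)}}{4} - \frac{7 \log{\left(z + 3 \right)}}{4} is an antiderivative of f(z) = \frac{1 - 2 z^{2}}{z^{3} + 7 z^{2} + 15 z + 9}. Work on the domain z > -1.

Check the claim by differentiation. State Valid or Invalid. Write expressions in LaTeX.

Invalid: d/dz[G] - f = - \frac{17}{2 z^{2} + 12 z + 18}, which is not 0.

d/dz[G] = \frac{- 4 z - 5}{2 z^{2} + 8 z + 6}
d/dz[G] - f(z) = - \frac{17}{2 z^{2} + 12 z + 18} != 0.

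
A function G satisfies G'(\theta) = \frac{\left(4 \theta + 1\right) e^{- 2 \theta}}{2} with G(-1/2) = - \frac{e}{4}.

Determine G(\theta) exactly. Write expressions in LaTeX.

G(\theta) = \frac{\left(- 4 \theta - 3\right) e^{- 2 \theta}}{4}

Recognize the product-rule pattern: G'(\theta) = u'v + uv' with u = - \theta - \frac{3}{4}, v = e^{- 2 \theta}, so integration by parts undoes it.
A general antiderivative is \frac{\left(- 4 \theta - 3\right) e^{- 2 \theta}}{4} + C.
The condition gives C = - \frac{e}{4} - (- \frac{e}{4}) = 0.
So G(\theta) = \frac{\left(- 4 \theta - 3\right) e^{- 2 \theta}}{4}.
Check: d/d\theta[\frac{\left(- 4 \theta - 3\right) e^{- 2 \theta}}{4}] = \frac{\left(4 \theta + 1\right) e^{- 2 \theta}}{2} = G'(\theta).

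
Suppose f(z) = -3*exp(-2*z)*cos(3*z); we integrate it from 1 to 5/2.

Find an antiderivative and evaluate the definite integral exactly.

A first test for any F(z): its z-derivative must equal f(z) identically.
F(z) = (-9*sin(3*z) + 6*cos(3*z))*exp(-2*z)/13 is an antiderivative of f.
Check: d/dz[(-9*sin(3*z) + 6*cos(3*z))*exp(-2*z)/13] = -3*exp(-2*z)*cos(3*z) = f(z).
F(5/2) = -9*exp(-5)*sin(15/2)/13 + 6*exp(-5)*cos(15/2)/13; F(1) = 6*exp(-2)*cos(3)/13 - 9*exp(-2)*sin(3)/13.
Integral = F(5/2) - F(1) = -9*exp(-5)*sin(15/2)/13 + 6*exp(-5)*cos(15/2)/13 + 9*exp(-2)*sin(3)/13 - 6*exp(-2)*cos(3)/13.

Antiderivative: F(z) = (-9*sin(3*z) + 6*cos(3*z))*exp(-2*z)/13; value = -9*exp(-5)*sin(15/2)/13 + 6*exp(-5)*cos(15/2)/13 + 9*exp(-2)*sin(3)/13 - 6*exp(-2)*cos(3)/13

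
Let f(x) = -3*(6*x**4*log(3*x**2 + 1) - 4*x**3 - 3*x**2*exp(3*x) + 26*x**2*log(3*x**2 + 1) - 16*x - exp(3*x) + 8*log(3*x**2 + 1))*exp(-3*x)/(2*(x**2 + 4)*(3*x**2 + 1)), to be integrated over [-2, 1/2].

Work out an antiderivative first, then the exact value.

Whatever form F(x) takes, F'(x) = f(x) is non-negotiable.
F(x) = (3*exp(3*x)*atan(x/2) + 4*log(3*x**2 + 1))*exp(-3*x)/4 is an antiderivative of f.
Check: d/dx[(3*exp(3*x)*atan(x/2) + 4*log(3*x**2 + 1))*exp(-3*x)/4] = (-18*x**4*log(3*x**2 + 1) + 12*x**3 + 9*x**2*exp(3*x) - 78*x**2*log(3*x**2 + 1) + 48*x + 3*exp(3*x) - 24*log(3*x**2 + 1))/(6*x**4*exp(3*x) + 26*x**2*exp(3*x) + 8*exp(3*x)), which equals f(x).
F(1/2) = exp(-3/2)*log(7/4) + 3*atan(1/4)/4; F(-2) = -3*pi/16 + exp(6)*log(13).
Integral = F(1/2) - F(-2) = -exp(6)*log(13) + exp(-3/2)*log(7/4) + 3*atan(1/4)/4 + 3*pi/16.

Antiderivative: F(x) = (3*exp(3*x)*atan(x/2) + 4*log(3*x**2 + 1))*exp(-3*x)/4; value = -exp(6)*log(13) + exp(-3/2)*log(7/4) + 3*atan(1/4)/4 + 3*pi/16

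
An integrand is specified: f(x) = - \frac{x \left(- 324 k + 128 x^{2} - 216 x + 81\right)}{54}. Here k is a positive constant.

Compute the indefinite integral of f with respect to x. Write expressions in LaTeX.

A first test for any F(x): its x-derivative must equal f(x) identically.
Check: d/dx[3 k x^{2} - \frac{4 \left(\frac{2 x^{2}}{3} - \frac{3 x}{4}\right)^{2}}{3}] = 6 k x - \frac{64 x^{3}}{27} + 4 x^{2} - \frac{3 x}{2}, which equals f(x).

F(x) = 3 k x^{2} - \frac{4 \left(\frac{2 x^{2}}{3} - \frac{3 x}{4}\right)^{2}}{3} + C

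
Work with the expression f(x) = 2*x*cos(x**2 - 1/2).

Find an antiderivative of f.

An antiderivative is F(x) = sin(x**2 - 1/2).

f matches the chain-rule pattern g'(h)*h' with inner function h(x) = x**2 - 1/2; substituting u = h(x) collapses the integral.
Check: d/dx[sin(x**2 - 1/2)] = 2*x*cos(x**2 - 1/2) = f(x).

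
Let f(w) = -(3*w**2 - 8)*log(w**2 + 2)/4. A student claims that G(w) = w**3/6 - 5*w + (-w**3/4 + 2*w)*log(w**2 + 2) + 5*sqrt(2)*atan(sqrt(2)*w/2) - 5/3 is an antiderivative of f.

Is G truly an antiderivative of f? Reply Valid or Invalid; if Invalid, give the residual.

Valid. The derivative of G reproduces f.

d/dw[G] = -3*w**2*log(w**2 + 2)/4 + 2*log(w**2 + 2)
This equals f(w) exactly, so the claim holds.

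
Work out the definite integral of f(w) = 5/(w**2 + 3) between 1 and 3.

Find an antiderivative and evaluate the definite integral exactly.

Differentiate the proposed F(w) back; it has to land on f(w) exactly.
F(w) = 5*sqrt(3)*atan(sqrt(3)*w/3)/3 is an antiderivative of f.
Check: d/dw[5*sqrt(3)*atan(sqrt(3)*w/3)/3] = 5/(w**2 + 3) = f(w).
F(3) = 5*sqrt(3)*pi/9; F(1) = 5*sqrt(3)*pi/18.
Integral = F(3) - F(1) = 5*sqrt(3)*pi/18.

Antiderivative: F(w) = 5*sqrt(3)*atan(sqrt(3)*w/3)/3; value = 5*sqrt(3)*pi/18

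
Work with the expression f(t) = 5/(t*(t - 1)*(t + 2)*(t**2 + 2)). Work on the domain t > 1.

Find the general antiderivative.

F(t) = -5*(9*log(t) - 4*log(t - 1) - log(t + 2) - 2*log(t**2 + 2) + sqrt(2)*atan(sqrt(2)*t/2))/36 + C

The denominator factors as t*(t - 1)*(t + 2)*(t**2 + 2); partial fractions split f into directly integrable pieces: 5*(2*t - 1)/(18*(t**2 + 2)) + 5/(36*(t + 2)) + 5/(9*(t - 1)) - 5/(4*t).
Check: d/dt[-5*(9*log(t) - 4*log(t - 1) - log(t + 2) - 2*log(t**2 + 2) + sqrt(2)*atan(sqrt(2)*t/2))/36] = 5/(t**5 + t**4 + 2*t**2 - 4*t), which equals f(t).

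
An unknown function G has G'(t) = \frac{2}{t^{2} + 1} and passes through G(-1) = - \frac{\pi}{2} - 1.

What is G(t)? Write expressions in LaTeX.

G(t) = 2 \operatorname{atan}{\left(t \right)} - 1

A first test for any G(t): its t-derivative must equal the given G'(t).
A general antiderivative is 2 \operatorname{atan}{\left(t \right)} + C.
The condition gives C = - \frac{\pi}{2} - 1 - (- \frac{\pi}{2}) = -1.
So G(t) = 2 \operatorname{atan}{\left(t \right)} - 1.
Check: d/dt[2 \operatorname{atan}{\left(t \right)} - 1] = \frac{2}{t^{2} + 1} = G'(t).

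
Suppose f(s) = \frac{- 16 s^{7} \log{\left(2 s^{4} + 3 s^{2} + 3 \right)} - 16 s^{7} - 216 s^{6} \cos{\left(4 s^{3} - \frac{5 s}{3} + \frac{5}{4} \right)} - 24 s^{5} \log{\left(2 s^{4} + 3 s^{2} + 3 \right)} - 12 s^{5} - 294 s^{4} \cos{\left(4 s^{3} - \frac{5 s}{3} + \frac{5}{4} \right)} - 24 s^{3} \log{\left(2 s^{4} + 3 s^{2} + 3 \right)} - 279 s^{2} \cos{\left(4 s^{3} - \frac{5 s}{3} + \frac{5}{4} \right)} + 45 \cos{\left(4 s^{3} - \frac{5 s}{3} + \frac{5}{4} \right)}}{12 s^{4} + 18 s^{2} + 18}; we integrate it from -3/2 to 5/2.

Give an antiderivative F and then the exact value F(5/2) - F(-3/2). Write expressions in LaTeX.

Recover f(s) by differentiating a candidate F(s); any mismatch rules it out.
F(s) = - \frac{s^{4} \log{\left(2 s^{4} + 3 s^{2} + 3 \right)}}{3} - \frac{3 \sin{\left(4 s^{3} - \frac{5 s}{3} + \frac{5}{4} \right)}}{2} is an antiderivative of f.
Check: d/ds[- \frac{s^{4} \log{\left(2 s^{4} + 3 s^{2} + 3 \right)}}{3} - \frac{3 \sin{\left(4 s^{3} - \frac{5 s}{3} + \frac{5}{4} \right)}}{2}] = \frac{- 16 s^{7} \log{\left(2 s^{4} + 3 s^{2} + 3 \right)} - 16 s^{7} - 216 s^{6} \cos{\left(4 s^{3} - \frac{5 s}{3} + \frac{5}{4} \right)} - 24 s^{5} \log{\left(2 s^{4} + 3 s^{2} + 3 \right)} - 12 s^{5} - 294 s^{4} \cos{\left(4 s^{3} - \frac{5 s}{3} + \frac{5}{4} \right)} - 24 s^{3} \log{\left(2 s^{4} + 3 s^{2} + 3 \right)} - 279 s^{2} \cos{\left(4 s^{3} - \frac{5 s}{3} + \frac{5}{4} \right)} + 45 \cos{\left(4 s^{3} - \frac{5 s}{3} + \frac{5}{4} \right)}}{12 s^{4} + 18 s^{2} + 18} = f(s).
F(5/2) = - \frac{625 \log{\left(\frac{799}{8} \right)}}{48} - \frac{3 \sin{\left(\frac{715}{12} \right)}}{2}; F(-3/2) = - \frac{27 \log{\left(\frac{159}{8} \right)}}{16} + \frac{3 \sin{\left(\frac{39}{4} \right)}}{2}.
Integral = F(5/2) - F(-3/2) = - \frac{625 \log{\left(\frac{799}{8} \right)}}{48} - \frac{3 \sin{\left(\frac{715}{12} \right)}}{2} - \frac{3 \sin{\left(\frac{39}{4} \right)}}{2} + \frac{27 \log{\left(\frac{159}{8} \right)}}{16}.

Antiderivative: F(s) = - \frac{s^{4} \log{\left(2 s^{4} + 3 s^{2} + 3 \right)}}{3} - \frac{3 \sin{\left(4 s^{3} - \frac{5 s}{3} + \frac{5}{4} \right)}}{2}; value = - \frac{625 \log{\left(\frac{799}{8} \right)}}{48} - \frac{3 \sin{\left(\frac{715}{12} \right)}}{2} - \frac{3 \sin{\left(\frac{39}{4} \right)}}{2} + \frac{27 \log{\left(\frac{159}{8} \right)}}{16}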